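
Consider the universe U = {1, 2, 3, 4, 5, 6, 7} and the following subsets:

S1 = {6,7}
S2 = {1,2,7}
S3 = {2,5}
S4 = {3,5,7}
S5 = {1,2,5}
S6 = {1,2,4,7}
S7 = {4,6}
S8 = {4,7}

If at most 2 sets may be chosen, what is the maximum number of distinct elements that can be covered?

6

Choosing S4, S6 covers {1, 2, 3, 4, 5, 7} — 6 elements.
No choice of 2 sets does better; here 6 is left uncovered.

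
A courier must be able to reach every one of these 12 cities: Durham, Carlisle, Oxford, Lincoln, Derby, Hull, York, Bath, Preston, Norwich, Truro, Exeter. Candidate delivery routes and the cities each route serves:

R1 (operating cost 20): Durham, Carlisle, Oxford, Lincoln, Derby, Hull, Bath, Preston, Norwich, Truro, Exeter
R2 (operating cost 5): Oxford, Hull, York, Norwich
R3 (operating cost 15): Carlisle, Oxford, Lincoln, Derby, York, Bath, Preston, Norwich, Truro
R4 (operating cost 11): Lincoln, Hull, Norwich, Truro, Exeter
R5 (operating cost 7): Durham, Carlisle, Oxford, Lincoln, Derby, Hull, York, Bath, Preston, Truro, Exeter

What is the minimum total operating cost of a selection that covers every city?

12

R2, R5 cover every city at operating cost 5 + 7 = 12.
Any cover uses at least 2 routes; among all covering selections none totals below 12.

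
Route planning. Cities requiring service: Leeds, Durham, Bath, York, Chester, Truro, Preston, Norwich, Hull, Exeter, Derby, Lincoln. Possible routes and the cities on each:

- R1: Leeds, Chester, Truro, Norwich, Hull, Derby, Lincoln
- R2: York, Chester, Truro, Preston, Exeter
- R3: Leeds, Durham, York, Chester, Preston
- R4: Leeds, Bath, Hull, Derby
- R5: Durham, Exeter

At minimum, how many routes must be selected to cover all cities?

R1, R2, R3, R4 together cover {Leeds, Durham, Bath, York, Chester, Truro, Preston, Norwich, Hull, Exeter, Derby, Lincoln} — every city.
No 3 of the 5 routes cover everything (all 10 triples fall short), so 4 is minimum.

4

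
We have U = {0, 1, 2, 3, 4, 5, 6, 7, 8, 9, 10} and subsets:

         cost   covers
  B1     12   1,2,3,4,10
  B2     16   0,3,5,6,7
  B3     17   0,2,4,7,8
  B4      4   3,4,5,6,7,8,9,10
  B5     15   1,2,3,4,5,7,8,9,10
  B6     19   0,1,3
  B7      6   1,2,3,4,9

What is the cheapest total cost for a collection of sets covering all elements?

B2, B4, B7 cover every element at cost 16 + 4 + 6 = 26.
Any cover uses at least 2 sets; among all covering selections none totals below 26.

26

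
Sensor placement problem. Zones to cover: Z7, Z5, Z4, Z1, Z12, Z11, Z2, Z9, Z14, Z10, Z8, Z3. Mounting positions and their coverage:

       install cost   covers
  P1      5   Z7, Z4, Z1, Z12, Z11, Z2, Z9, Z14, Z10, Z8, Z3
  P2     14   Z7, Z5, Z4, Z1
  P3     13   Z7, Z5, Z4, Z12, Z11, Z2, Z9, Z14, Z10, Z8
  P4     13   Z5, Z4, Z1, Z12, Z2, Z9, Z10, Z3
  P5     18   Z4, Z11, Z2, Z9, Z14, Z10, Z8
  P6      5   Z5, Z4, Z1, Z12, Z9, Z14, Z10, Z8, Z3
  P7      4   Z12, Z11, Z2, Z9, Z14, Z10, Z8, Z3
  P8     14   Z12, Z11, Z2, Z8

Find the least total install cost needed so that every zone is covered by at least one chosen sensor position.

P1, P6 cover every zone at install cost 5 + 5 = 10.
Any cover uses at least 2 sensor positions; among all covering selections none totals below 10.

10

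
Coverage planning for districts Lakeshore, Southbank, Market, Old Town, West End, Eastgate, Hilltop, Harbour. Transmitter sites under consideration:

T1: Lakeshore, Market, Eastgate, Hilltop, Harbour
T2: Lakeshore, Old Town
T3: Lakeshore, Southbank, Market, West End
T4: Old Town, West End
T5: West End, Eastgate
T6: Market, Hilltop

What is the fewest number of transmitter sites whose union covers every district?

3

T1, T2, T3 together cover {Lakeshore, Southbank, Market, Old Town, West End, Eastgate, Hilltop, Harbour} — every district.
No 2 of the 6 transmitter sites cover everything (all 15 pairs fall short), so 3 is minimum.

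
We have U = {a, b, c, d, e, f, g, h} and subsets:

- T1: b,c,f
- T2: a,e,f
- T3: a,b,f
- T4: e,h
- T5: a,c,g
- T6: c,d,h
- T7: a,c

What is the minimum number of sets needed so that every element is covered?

T1, T2, T5, T6 together cover {a, b, c, d, e, f, g, h} — every element.
No 3 of the 7 sets cover everything (all 35 triples fall short), so 4 is minimum.

4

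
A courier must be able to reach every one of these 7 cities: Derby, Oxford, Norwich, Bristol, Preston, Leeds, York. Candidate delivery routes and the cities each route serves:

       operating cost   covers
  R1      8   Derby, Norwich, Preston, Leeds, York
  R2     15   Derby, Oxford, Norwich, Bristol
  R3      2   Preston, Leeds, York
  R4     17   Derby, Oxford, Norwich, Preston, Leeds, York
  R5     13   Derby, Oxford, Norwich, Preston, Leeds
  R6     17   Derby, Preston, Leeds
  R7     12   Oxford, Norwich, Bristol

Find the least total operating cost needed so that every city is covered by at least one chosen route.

R2, R3 cover every city at operating cost 15 + 2 = 17.
Any cover uses at least 2 routes; among all covering selections none totals below 17.

17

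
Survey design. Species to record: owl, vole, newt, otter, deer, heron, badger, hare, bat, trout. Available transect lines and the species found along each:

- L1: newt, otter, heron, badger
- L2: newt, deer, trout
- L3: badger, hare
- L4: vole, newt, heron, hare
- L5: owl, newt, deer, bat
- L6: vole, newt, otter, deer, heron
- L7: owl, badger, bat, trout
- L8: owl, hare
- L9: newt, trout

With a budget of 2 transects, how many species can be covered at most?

9

Choosing L6, L7 covers {owl, vole, newt, otter, deer, heron, badger, bat, trout} — 9 species.
No choice of 2 transects does better; here hare is left uncovered.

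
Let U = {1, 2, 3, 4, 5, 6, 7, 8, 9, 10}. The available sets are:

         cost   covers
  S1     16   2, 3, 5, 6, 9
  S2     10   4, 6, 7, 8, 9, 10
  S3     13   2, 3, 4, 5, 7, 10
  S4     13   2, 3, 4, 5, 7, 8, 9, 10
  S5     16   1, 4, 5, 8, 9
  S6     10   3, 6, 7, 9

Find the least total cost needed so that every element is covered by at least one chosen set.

S2, S3, S5 cover every element at cost 10 + 13 + 16 = 39.
Any cover uses at least 3 sets; among all covering selections none totals below 39.

39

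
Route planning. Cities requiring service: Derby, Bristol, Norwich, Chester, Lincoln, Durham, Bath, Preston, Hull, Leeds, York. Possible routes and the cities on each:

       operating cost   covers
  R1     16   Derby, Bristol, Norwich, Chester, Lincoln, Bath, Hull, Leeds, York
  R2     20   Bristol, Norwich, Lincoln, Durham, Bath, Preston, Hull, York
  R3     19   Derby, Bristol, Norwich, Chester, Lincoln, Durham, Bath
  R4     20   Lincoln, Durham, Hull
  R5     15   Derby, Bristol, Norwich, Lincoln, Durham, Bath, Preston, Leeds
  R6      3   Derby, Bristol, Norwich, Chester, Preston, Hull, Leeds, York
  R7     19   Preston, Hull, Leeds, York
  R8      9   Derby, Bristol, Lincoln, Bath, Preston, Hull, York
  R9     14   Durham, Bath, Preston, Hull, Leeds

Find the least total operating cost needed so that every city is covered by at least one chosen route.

R5, R6 cover every city at operating cost 15 + 3 = 18.
Any cover uses at least 2 routes; among all covering selections none totals below 18.
Greedy by coverage-per-operating cost would pick R6, R8, R9 for 26 — worse than the optimum 18.

18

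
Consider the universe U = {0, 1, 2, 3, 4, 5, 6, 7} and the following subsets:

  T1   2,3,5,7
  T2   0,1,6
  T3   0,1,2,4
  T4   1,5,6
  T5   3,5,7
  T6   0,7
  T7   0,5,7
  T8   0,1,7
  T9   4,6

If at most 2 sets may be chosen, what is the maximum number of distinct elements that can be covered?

7

Choosing T1, T2 covers {0, 1, 2, 3, 5, 6, 7} — 7 elements.
No choice of 2 sets does better; here 4 is left uncovered.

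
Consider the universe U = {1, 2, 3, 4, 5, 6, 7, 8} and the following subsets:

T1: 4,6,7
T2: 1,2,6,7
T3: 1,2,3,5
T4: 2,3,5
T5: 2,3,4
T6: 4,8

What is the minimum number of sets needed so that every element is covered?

3

T1, T3, T6 together cover {1, 2, 3, 4, 5, 6, 7, 8} — every element.
No 2 of the 6 sets cover everything (all 15 pairs fall short), so 3 is minimum.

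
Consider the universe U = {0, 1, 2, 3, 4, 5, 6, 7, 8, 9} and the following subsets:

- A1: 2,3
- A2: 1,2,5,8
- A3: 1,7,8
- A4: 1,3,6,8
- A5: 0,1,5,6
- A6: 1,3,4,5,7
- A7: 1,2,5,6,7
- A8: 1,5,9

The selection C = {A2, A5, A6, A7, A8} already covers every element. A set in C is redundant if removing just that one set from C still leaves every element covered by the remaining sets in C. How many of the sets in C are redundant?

Drop A2: 8 uncovered — not redundant.
Drop A5: 0 uncovered — not redundant.
Drop A6: 3, 4 uncovered — not redundant.
Drop A7: the rest still cover every element — redundant.
Drop A8: 9 uncovered — not redundant.
1 redundant: A7.

1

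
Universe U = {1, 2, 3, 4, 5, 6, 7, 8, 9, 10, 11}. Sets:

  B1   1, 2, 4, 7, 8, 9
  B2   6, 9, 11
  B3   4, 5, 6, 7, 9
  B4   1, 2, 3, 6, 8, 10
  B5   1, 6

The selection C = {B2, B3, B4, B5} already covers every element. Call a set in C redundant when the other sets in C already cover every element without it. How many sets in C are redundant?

Drop B2: 11 uncovered — not redundant.
Drop B3: 4, 5, 7 uncovered — not redundant.
Drop B4: 2, 3, 8, 10 uncovered — not redundant.
Drop B5: the rest still cover every element — redundant.
1 redundant: B5.

1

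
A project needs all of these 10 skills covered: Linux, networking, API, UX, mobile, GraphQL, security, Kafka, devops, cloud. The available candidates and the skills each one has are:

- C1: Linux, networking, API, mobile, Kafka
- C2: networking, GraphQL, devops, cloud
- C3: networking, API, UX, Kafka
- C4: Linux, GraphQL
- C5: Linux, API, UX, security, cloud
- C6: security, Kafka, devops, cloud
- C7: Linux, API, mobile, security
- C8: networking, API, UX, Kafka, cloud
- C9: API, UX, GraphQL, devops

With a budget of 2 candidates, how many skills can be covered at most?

Choosing C1, C2 covers {Linux, networking, API, mobile, GraphQL, Kafka, devops, cloud} — 8 skills.
No choice of 2 candidates does better; here UX, security are left uncovered.

8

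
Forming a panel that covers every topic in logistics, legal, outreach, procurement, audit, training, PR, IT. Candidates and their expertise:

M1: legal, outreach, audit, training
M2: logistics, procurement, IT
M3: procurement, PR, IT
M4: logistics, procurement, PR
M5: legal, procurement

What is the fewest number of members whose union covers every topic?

3

M1, M2, M3 together cover {logistics, legal, outreach, procurement, audit, training, PR, IT} — every topic.
No 2 of the 5 members cover everything (all 10 pairs fall short), so 3 is minimum.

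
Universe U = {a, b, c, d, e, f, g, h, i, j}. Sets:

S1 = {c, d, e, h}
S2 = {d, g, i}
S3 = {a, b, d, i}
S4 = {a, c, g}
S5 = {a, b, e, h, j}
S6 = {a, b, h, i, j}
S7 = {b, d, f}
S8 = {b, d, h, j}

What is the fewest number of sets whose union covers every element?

4

S1, S2, S5, S7 together cover {a, b, c, d, e, f, g, h, i, j} — every element.
No 3 of the 8 sets cover everything (all 56 triples fall short), so 4 is minimum.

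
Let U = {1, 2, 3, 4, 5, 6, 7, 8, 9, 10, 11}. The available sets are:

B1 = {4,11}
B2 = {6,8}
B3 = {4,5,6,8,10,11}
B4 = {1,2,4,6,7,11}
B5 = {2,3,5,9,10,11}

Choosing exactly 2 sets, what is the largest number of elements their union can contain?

Choosing B4, B5 covers {1, 2, 3, 4, 5, 6, 7, 9, 10, 11} — 10 elements.
No choice of 2 sets does better; here 8 is left uncovered.

10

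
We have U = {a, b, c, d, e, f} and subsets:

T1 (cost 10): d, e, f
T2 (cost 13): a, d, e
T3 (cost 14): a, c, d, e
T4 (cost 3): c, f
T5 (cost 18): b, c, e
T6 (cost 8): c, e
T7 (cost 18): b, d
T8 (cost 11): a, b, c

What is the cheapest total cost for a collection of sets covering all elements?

T1, T8 cover every element at cost 10 + 11 = 21.
Any cover uses at least 2 sets; among all covering selections none totals below 21.

21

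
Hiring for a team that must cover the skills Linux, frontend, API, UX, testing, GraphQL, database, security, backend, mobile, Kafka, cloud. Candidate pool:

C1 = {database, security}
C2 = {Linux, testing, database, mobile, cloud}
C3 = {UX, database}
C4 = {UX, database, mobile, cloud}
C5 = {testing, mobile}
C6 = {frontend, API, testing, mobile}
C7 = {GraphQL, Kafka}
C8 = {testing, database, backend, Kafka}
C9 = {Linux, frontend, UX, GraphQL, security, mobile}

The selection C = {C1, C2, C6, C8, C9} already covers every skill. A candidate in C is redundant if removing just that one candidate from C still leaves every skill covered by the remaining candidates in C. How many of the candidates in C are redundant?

Drop C1: the rest still cover every skill — redundant.
Drop C2: cloud uncovered — not redundant.
Drop C6: API uncovered — not redundant.
Drop C8: backend, Kafka uncovered — not redundant.
Drop C9: UX, GraphQL uncovered — not redundant.
1 redundant: C1.

1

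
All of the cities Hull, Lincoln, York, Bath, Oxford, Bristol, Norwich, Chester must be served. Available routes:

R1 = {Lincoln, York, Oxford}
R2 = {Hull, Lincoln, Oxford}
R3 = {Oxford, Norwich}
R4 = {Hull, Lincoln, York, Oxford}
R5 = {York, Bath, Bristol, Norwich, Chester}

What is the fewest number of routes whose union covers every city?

2

R2, R5 together cover {Hull, Lincoln, York, Bath, Oxford, Bristol, Norwich, Chester} — every city.
No single route contains all 8 cities, so 2 is optimal.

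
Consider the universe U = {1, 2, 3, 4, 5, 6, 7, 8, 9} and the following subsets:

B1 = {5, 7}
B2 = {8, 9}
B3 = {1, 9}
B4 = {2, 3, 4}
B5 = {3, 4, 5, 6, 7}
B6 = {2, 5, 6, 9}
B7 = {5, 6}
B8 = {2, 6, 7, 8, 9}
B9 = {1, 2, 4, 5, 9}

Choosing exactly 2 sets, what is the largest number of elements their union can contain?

8

Choosing B5, B8 covers {2, 3, 4, 5, 6, 7, 8, 9} — 8 elements.
No choice of 2 sets does better; here 1 is left uncovered.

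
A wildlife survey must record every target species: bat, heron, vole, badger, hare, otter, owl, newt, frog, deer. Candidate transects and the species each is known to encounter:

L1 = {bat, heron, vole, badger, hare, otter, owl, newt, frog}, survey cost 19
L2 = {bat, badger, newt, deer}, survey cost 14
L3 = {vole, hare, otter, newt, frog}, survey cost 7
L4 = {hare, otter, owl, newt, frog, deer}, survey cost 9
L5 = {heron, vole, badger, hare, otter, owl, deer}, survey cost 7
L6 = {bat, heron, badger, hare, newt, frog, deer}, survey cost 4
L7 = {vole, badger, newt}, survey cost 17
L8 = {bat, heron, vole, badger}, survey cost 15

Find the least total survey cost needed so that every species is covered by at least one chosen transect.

L5, L6 cover every species at survey cost 7 + 4 = 11.
Any cover uses at least 2 transects; among all covering selections none totals below 11.

11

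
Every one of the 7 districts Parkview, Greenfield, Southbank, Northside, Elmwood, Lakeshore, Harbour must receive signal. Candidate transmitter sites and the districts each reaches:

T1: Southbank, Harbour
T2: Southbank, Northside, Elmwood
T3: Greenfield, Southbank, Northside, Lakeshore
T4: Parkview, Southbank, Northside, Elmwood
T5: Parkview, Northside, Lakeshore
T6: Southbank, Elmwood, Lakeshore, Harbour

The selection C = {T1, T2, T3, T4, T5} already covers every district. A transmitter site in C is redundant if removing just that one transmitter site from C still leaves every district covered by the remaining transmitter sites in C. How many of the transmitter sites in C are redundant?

3

Drop T1: Harbour uncovered — not redundant.
Drop T2: the rest still cover every district — redundant.
Drop T3: Greenfield uncovered — not redundant.
Drop T4: the rest still cover every district — redundant.
Drop T5: the rest still cover every district — redundant.
3 redundant: T2, T4, T5.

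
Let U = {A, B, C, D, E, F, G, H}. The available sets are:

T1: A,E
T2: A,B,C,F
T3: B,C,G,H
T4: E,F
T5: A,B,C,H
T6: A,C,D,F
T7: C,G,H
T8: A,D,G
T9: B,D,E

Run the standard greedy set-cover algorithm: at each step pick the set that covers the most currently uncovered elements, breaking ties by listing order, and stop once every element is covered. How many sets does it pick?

Pick 1: T2 covers 4 new elements (A, B, C, F).
Pick 2: T3 covers 2 new elements (G, H).
Pick 3: T9 covers 2 new elements (D, E).
Greedy uses 3 sets.

3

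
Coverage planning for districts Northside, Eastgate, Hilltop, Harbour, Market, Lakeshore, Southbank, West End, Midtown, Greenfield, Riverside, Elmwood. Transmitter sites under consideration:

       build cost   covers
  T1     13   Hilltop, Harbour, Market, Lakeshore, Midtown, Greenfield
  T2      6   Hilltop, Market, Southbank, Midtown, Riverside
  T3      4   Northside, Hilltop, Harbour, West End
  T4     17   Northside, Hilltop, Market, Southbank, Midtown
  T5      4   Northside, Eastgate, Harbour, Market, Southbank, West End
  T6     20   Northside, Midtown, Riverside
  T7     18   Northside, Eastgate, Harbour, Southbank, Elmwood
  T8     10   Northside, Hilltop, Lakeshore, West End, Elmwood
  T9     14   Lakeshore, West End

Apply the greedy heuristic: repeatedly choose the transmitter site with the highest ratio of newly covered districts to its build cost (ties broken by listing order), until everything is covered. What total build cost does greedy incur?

Pick 1: T5 adds 6 new (Northside, Eastgate, Harbour, Market, Southbank, West End) at build cost 4 (ratio 6/4).
Pick 2: T2 adds 3 new (Hilltop, Midtown, Riverside) at build cost 6 (ratio 3/6).
Pick 3: T8 adds 2 new (Lakeshore, Elmwood) at build cost 10 (ratio 2/10).
Pick 4: T1 adds 1 new (Greenfield) at build cost 13 (ratio 1/13).
Greedy total build cost: 4 + 6 + 10 + 13 = 33.

33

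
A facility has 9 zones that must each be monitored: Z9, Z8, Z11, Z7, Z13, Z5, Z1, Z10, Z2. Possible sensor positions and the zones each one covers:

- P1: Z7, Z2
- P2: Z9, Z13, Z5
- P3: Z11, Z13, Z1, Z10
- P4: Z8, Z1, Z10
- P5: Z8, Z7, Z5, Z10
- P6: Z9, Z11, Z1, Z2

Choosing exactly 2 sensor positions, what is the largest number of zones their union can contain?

Choosing P5, P6 covers {Z9, Z8, Z11, Z7, Z5, Z1, Z10, Z2} — 8 zones.
No choice of 2 sensor positions does better; here Z13 is left uncovered.

8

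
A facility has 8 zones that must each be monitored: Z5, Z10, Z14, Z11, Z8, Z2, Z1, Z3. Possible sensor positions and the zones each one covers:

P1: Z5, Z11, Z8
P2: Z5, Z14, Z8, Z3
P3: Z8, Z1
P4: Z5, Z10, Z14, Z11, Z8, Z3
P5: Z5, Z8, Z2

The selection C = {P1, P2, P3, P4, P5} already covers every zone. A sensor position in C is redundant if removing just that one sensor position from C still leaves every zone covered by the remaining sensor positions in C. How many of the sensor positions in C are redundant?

2

Drop P1: the rest still cover every zone — redundant.
Drop P2: the rest still cover every zone — redundant.
Drop P3: Z1 uncovered — not redundant.
Drop P4: Z10 uncovered — not redundant.
Drop P5: Z2 uncovered — not redundant.
2 redundant: P1, P2.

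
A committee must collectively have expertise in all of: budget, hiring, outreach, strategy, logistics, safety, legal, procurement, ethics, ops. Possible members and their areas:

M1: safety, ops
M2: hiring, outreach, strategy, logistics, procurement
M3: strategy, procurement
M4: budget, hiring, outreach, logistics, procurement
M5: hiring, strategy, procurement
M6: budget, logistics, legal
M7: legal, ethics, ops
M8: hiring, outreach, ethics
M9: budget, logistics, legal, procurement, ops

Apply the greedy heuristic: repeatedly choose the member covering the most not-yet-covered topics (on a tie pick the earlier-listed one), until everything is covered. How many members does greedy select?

Pick 1: M2 covers 5 new topics (hiring, outreach, strategy, logistics, procurement).
Pick 2: M7 covers 3 new topics (legal, ethics, ops).
Pick 3: M1 covers 1 new topics (safety).
Pick 4: M4 covers 1 new topics (budget).
Greedy uses 4 members.

4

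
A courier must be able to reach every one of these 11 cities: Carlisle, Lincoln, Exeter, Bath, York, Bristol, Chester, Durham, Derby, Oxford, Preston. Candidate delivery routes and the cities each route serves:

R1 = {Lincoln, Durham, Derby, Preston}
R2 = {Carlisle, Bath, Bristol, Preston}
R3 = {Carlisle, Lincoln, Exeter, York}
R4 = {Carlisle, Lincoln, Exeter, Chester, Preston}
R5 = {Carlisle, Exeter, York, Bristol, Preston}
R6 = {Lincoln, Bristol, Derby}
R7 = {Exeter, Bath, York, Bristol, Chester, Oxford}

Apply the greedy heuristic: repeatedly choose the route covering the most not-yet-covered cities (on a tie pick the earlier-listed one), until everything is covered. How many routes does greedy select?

Pick 1: R7 covers 6 new cities (Exeter, Bath, York, Bristol, Chester, Oxford).
Pick 2: R1 covers 4 new cities (Lincoln, Durham, Derby, Preston).
Pick 3: R2 covers 1 new cities (Carlisle).
Greedy uses 3 routes.

3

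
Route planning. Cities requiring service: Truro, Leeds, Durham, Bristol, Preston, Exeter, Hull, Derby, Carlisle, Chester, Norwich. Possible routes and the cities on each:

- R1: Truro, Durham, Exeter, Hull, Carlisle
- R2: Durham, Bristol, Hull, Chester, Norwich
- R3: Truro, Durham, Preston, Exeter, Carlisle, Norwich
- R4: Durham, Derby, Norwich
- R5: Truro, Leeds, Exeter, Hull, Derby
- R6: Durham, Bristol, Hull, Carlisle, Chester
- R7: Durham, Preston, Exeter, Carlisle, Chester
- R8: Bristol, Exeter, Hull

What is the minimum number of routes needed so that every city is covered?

R2, R3, R5 together cover {Truro, Leeds, Durham, Bristol, Preston, Exeter, Hull, Derby, Carlisle, Chester, Norwich} — every city.
No 2 of the 8 routes cover everything (all 28 pairs fall short), so 3 is minimum.

3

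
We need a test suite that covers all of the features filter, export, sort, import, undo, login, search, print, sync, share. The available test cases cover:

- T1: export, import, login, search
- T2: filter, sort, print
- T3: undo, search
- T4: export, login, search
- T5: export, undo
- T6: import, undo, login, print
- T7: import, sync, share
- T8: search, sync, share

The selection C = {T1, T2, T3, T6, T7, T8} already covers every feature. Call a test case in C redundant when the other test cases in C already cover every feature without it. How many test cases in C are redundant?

4

Drop T1: export uncovered — not redundant.
Drop T2: filter, sort uncovered — not redundant.
Drop T3: the rest still cover every feature — redundant.
Drop T6: the rest still cover every feature — redundant.
Drop T7: the rest still cover every feature — redundant.
Drop T8: the rest still cover every feature — redundant.
4 redundant: T3, T6, T7, T8.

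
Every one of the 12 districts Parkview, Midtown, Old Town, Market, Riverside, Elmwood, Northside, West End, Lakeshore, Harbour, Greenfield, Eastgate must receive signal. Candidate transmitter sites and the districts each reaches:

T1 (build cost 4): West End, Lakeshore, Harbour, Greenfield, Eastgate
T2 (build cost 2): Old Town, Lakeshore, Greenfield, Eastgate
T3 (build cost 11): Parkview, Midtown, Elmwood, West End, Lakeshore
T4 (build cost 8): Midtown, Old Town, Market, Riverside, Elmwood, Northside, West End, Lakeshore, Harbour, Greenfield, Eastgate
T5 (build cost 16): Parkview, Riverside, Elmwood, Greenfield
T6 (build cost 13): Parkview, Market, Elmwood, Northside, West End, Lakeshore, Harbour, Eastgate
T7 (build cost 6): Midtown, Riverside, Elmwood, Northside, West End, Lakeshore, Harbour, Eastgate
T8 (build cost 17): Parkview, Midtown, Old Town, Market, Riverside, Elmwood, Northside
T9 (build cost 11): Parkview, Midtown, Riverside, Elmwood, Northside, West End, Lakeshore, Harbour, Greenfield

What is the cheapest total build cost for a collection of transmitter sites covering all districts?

T3, T4 cover every district at build cost 11 + 8 = 19.
Any cover uses at least 2 transmitter sites; among all covering selections none totals below 19.
Greedy by coverage-per-build cost would pick T2, T7, T6 for 21 — worse than the optimum 19.

19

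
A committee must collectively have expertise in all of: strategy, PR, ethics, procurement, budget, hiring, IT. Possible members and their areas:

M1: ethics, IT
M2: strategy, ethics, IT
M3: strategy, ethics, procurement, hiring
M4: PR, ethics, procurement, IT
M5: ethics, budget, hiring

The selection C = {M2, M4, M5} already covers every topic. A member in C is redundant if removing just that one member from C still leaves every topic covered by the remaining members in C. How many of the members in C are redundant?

Drop M2: strategy uncovered — not redundant.
Drop M4: PR, procurement uncovered — not redundant.
Drop M5: budget, hiring uncovered — not redundant.
None of the members in C is redundant.

0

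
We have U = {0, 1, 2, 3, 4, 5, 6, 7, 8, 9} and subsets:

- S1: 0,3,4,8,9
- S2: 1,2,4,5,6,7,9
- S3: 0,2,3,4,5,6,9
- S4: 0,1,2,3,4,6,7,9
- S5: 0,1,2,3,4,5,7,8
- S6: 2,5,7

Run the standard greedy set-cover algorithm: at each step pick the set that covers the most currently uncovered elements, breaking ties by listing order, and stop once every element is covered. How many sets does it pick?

2

Pick 1: S4 covers 8 new elements (0, 1, 2, 3, 4, 6, 7, 9).
Pick 2: S5 covers 2 new elements (5, 8).
Greedy uses 2 sets.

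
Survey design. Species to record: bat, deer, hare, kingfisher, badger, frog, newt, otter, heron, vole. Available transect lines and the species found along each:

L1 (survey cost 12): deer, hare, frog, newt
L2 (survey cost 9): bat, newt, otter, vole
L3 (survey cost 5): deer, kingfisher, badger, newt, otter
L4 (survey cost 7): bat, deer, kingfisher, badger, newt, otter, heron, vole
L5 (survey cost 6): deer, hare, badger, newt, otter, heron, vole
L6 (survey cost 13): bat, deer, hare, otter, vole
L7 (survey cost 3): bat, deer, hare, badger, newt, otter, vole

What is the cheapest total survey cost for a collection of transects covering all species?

19

L1, L4 cover every species at survey cost 12 + 7 = 19.
Any cover uses at least 2 transects; among all covering selections none totals below 19.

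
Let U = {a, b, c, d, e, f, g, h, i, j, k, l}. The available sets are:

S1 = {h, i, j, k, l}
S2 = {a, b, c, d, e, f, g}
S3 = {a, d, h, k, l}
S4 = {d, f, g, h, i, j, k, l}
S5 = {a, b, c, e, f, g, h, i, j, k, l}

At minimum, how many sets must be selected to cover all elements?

S1, S2 together cover {a, b, c, d, e, f, g, h, i, j, k, l} — every element.
No single set contains all 12 elements, so 2 is optimal.

2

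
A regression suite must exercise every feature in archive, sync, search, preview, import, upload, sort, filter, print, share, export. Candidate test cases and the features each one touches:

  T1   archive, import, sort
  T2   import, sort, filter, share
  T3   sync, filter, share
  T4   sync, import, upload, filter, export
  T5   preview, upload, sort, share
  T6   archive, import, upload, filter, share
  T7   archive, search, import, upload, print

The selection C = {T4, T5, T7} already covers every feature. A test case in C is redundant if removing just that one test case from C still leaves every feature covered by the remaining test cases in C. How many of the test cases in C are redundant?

0

Drop T4: sync, filter, export uncovered — not redundant.
Drop T5: preview, sort, share uncovered — not redundant.
Drop T7: archive, search, print uncovered — not redundant.
None of the test cases in C is redundant.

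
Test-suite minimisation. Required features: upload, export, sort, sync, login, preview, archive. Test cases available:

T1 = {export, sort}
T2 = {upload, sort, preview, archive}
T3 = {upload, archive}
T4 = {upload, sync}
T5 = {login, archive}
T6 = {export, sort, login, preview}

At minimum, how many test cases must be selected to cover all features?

T2, T4, T6 together cover {upload, export, sort, sync, login, preview, archive} — every feature.
No 2 of the 6 test cases cover everything (all 15 pairs fall short), so 3 is minimum.

3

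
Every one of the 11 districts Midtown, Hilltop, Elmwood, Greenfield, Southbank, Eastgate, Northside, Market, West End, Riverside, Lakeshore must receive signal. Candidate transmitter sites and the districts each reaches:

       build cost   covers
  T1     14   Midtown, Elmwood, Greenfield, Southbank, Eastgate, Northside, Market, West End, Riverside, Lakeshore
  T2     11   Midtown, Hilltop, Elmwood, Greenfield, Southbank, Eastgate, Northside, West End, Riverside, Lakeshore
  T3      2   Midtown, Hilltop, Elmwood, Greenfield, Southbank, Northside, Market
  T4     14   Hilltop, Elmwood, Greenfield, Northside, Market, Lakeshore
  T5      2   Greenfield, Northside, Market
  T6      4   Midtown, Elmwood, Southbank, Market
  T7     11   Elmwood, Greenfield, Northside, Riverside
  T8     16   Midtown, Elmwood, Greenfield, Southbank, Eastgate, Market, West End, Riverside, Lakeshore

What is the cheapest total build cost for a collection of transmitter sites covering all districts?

13

T2, T3 cover every district at build cost 11 + 2 = 13.
Any cover uses at least 2 transmitter sites; among all covering selections none totals below 13.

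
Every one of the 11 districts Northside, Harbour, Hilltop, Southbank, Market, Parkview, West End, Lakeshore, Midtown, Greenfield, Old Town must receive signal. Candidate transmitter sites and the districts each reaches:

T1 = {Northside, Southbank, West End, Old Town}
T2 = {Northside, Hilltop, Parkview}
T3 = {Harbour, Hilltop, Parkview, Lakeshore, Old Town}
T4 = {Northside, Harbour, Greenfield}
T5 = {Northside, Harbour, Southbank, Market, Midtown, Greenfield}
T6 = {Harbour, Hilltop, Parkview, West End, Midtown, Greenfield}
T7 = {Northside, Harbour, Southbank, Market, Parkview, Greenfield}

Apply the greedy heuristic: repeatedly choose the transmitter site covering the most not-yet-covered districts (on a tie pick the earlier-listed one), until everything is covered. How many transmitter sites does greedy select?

Pick 1: T5 covers 6 new districts (Northside, Harbour, Southbank, Market, Midtown, Greenfield).
Pick 2: T3 covers 4 new districts (Hilltop, Parkview, Lakeshore, Old Town).
Pick 3: T1 covers 1 new districts (West End).
Greedy uses 3 transmitter sites.

3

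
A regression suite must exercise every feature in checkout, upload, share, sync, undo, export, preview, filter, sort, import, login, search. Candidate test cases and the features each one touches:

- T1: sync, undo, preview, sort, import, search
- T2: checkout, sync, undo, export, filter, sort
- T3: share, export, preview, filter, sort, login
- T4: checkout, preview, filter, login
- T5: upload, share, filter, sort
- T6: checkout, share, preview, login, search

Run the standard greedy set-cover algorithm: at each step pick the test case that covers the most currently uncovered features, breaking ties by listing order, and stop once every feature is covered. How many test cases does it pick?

4

Pick 1: T1 covers 6 new features (sync, undo, preview, sort, import, search).
Pick 2: T3 covers 4 new features (share, export, filter, login).
Pick 3: T2 covers 1 new features (checkout).
Pick 4: T5 covers 1 new features (upload).
Greedy uses 4 test cases.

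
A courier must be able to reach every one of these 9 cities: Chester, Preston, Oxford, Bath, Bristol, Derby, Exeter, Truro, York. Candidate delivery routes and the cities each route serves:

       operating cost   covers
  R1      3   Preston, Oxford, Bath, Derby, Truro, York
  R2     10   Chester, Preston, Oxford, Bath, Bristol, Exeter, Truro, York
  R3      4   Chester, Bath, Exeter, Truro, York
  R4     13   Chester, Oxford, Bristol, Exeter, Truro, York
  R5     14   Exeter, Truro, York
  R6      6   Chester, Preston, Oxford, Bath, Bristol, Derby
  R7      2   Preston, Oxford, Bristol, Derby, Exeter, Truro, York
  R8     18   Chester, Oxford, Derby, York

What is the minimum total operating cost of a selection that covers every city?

R3, R7 cover every city at operating cost 4 + 2 = 6.
Any cover uses at least 2 routes; among all covering selections none totals below 6.

6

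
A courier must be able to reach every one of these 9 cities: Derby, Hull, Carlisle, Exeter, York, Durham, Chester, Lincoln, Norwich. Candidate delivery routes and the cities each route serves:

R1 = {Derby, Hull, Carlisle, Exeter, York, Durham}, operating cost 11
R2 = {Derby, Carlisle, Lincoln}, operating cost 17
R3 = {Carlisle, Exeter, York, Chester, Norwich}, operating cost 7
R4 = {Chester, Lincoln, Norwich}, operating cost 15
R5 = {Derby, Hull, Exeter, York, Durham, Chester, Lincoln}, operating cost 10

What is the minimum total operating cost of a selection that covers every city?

R3, R5 cover every city at operating cost 7 + 10 = 17.
Any cover uses at least 2 routes; among all covering selections none totals below 17.

17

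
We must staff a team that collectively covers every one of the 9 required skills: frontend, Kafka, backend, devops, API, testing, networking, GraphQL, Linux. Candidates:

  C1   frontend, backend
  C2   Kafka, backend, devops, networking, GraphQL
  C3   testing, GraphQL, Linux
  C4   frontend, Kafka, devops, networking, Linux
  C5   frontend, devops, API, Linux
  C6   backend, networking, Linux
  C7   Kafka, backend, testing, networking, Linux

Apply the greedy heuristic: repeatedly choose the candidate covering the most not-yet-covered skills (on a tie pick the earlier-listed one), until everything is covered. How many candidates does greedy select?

3

Pick 1: C2 covers 5 new skills (Kafka, backend, devops, networking, GraphQL).
Pick 2: C5 covers 3 new skills (frontend, API, Linux).
Pick 3: C3 covers 1 new skills (testing).
Greedy uses 3 candidates.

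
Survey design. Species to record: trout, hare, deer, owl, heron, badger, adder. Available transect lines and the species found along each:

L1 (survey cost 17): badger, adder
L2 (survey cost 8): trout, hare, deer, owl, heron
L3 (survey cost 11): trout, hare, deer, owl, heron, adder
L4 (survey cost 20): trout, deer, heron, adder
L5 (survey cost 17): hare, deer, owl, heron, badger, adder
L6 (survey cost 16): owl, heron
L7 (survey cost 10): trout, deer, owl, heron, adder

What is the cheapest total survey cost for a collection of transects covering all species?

L1, L2 cover every species at survey cost 17 + 8 = 25.
Any cover uses at least 2 transects; among all covering selections none totals below 25.

25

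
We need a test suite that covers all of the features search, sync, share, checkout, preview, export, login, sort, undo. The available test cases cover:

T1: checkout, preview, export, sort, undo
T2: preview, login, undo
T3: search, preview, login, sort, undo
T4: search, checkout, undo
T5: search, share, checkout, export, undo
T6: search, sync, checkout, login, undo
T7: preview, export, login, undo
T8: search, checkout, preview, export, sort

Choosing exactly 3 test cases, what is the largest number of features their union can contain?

Choosing T1, T5, T6 covers {search, sync, share, checkout, preview, export, login, sort, undo} — 9 features.
That is all 9 features.

9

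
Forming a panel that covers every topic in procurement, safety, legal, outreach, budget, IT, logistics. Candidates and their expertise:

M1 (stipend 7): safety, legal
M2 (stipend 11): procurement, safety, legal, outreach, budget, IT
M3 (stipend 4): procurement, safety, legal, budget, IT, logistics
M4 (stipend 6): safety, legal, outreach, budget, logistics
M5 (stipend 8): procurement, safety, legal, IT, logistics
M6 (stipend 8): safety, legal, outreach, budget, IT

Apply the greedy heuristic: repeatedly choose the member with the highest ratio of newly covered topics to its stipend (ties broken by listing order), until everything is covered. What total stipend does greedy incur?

10

Pick 1: M3 adds 6 new (procurement, safety, legal, budget, IT, logistics) at stipend 4 (ratio 6/4).
Pick 2: M4 adds 1 new (outreach) at stipend 6 (ratio 1/6).
Greedy total stipend: 4 + 6 = 10.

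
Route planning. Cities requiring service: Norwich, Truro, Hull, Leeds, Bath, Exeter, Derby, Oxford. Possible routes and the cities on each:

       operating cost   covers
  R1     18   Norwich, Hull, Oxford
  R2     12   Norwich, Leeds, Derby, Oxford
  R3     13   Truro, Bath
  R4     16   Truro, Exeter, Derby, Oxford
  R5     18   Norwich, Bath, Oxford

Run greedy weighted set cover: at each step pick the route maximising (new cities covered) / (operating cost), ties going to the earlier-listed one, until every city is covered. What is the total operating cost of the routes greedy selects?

59

Pick 1: R2 adds 4 new (Norwich, Leeds, Derby, Oxford) at operating cost 12 (ratio 4/12).
Pick 2: R3 adds 2 new (Truro, Bath) at operating cost 13 (ratio 2/13).
Pick 3: R4 adds 1 new (Exeter) at operating cost 16 (ratio 1/16).
Pick 4: R1 adds 1 new (Hull) at operating cost 18 (ratio 1/18).
Greedy total operating cost: 12 + 13 + 16 + 18 = 59.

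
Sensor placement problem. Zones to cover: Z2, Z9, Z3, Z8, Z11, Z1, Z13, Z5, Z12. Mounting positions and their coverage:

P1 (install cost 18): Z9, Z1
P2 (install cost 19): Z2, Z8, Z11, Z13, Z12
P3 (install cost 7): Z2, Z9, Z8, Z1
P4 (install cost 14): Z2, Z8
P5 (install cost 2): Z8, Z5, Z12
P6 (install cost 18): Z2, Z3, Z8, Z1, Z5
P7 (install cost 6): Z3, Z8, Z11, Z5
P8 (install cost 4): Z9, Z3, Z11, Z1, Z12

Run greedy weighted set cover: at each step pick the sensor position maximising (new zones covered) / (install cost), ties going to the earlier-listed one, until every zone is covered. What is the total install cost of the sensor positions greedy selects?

32

Pick 1: P5 adds 3 new (Z8, Z5, Z12) at install cost 2 (ratio 3/2).
Pick 2: P8 adds 4 new (Z9, Z3, Z11, Z1) at install cost 4 (ratio 4/4).
Pick 3: P3 adds 1 new (Z2) at install cost 7 (ratio 1/7).
Pick 4: P2 adds 1 new (Z13) at install cost 19 (ratio 1/19).
Greedy total install cost: 2 + 4 + 7 + 19 = 32. (The true optimum is 25, so greedy overshoots here.)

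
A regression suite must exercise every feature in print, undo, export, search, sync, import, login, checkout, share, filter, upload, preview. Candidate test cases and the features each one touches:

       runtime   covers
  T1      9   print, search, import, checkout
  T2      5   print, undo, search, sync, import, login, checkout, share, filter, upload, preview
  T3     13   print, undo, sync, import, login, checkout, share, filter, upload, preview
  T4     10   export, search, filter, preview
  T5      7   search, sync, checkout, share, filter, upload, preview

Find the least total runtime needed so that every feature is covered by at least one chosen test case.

15

T2, T4 cover every feature at runtime 5 + 10 = 15.
Any cover uses at least 2 test cases; among all covering selections none totals below 15.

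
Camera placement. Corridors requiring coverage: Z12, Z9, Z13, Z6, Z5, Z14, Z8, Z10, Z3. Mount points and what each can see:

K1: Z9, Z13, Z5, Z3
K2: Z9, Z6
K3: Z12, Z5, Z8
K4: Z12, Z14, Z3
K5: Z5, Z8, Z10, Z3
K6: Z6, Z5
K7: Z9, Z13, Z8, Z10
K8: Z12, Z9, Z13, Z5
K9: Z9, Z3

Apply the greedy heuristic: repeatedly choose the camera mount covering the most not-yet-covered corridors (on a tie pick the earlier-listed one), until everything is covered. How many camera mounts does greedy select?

Pick 1: K1 covers 4 new corridors (Z9, Z13, Z5, Z3).
Pick 2: K3 covers 2 new corridors (Z12, Z8).
Pick 3: K2 covers 1 new corridors (Z6).
Pick 4: K4 covers 1 new corridors (Z14).
Pick 5: K5 covers 1 new corridors (Z10).
Greedy uses 5 camera mounts. (The true minimum is 3.)

5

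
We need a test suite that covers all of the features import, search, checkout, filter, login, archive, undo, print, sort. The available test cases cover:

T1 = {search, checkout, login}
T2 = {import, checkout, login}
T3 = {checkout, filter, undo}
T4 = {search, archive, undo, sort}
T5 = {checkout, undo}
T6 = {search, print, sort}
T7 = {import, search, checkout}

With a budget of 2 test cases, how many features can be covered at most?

7

Choosing T2, T4 covers {import, search, checkout, login, archive, undo, sort} — 7 features.
No choice of 2 test cases does better; here filter, print are left uncovered.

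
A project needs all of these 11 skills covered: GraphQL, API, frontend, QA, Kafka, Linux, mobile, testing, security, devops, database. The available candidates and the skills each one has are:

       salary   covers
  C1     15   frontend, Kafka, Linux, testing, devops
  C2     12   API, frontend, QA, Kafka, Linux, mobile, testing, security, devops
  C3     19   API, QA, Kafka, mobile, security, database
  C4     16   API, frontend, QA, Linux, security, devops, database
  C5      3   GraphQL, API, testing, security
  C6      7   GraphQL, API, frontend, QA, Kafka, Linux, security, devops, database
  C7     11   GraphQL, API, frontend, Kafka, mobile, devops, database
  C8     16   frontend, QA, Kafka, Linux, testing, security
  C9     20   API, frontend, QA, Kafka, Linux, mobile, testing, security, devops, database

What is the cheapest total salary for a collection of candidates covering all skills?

C2, C6 cover every skill at salary 12 + 7 = 19.
Any cover uses at least 2 candidates; among all covering selections none totals below 19.
Greedy by coverage-per-salary would pick C5, C6, C7 for 21 — worse than the optimum 19.

19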